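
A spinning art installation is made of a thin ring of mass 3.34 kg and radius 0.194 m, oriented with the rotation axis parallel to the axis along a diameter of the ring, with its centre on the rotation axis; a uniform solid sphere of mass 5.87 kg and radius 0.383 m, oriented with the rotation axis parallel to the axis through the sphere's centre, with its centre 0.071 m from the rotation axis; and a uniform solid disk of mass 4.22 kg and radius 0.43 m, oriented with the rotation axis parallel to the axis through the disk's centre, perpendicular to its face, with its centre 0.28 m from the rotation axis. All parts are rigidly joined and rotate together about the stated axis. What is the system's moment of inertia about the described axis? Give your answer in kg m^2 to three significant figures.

Thin ring: I_cm = (1/2)MR² = (1/2)(3.34)(0.194)² = 0.062852 kg m^2; axis through the centre, so I = 0.062852 kg m^2.
Solid sphere: I_cm = (2/5)MR² = (2/5)(5.87)(0.383)² = 0.34443 kg m^2; centre at d = 0.071 m, so I = I_cm + Md² gives I = 0.34443 + (5.87)(0.071)² = 0.37402 kg m^2.
Solid disk: I_cm = (1/2)MR² = (1/2)(4.22)(0.43)² = 0.39014 kg m^2; centre at d = 0.28 m, so I = I_cm + Md² gives I = 0.39014 + (4.22)(0.28)² = 0.72099 kg m^2.
Total I = 0.062852 + 0.37402 + 0.72099 = 1.1579 kg m^2.

1.16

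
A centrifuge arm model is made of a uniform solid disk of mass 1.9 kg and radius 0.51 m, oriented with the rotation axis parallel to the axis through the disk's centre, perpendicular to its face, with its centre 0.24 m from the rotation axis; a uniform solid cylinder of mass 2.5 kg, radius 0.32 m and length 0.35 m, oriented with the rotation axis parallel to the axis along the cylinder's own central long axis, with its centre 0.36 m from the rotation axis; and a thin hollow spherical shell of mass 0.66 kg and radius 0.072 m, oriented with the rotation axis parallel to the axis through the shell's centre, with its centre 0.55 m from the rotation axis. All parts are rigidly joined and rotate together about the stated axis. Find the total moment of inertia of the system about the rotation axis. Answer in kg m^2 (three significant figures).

Solid disk: I_cm = (1/2)MR² = (1/2)(1.9)(0.51)² = 0.24709 kg m^2; centre at d = 0.24 m, so the parallel axis theorem gives I = 0.24709 + (1.9)(0.24)² = 0.35653 kg m^2.
Solid cylinder: I_cm = (1/2)MR² = (1/2)(2.5)(0.32)² = 0.128 kg m^2; centre at d = 0.36 m, so the parallel axis theorem gives I = 0.128 + (2.5)(0.36)² = 0.452 kg m^2.
Spherical shell: I_cm = (2/3)MR² = (2/3)(0.66)(0.072)² = 0.002281 kg m^2; centre at d = 0.55 m, so the parallel axis theorem gives I = 0.002281 + (0.66)(0.55)² = 0.20193 kg m^2.
Total I = 0.35653 + 0.452 + 0.20193 = 1.0105 kg m^2.

1.01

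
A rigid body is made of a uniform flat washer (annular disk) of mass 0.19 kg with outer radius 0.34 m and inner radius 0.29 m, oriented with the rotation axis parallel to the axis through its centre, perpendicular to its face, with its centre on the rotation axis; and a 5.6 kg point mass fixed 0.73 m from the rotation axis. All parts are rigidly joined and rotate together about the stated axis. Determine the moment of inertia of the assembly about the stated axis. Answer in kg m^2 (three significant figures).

3.00

Annular disk: I_cm = (1/2)M(R²+r²) = (1/2)(0.19)[(0.34)² + (0.29)²] = 0.018972 kg m^2; axis through the centre, so I = 0.018972 kg m^2.
Point mass: I_cm = 0; centre at d = 0.73 m, so the parallel axis theorem gives I = 0 + (5.6)(0.73)² = 2.9842 kg m^2.
Total I = 0.018972 + 2.9842 = 3.0032 kg m^2.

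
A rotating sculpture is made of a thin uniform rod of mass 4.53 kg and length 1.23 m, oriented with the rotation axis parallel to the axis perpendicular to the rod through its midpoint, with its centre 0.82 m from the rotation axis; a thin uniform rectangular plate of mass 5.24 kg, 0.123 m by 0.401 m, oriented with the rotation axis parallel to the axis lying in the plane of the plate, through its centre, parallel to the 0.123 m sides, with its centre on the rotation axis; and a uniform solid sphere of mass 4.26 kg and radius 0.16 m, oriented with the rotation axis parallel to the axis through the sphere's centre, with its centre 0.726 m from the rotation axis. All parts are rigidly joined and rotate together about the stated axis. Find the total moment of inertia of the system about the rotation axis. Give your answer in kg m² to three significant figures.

5.98

Thin rod: I_cm = (1/12)ML² = (1/12)(4.53)(1.23)² = 0.57112 kg m²; centre at d = 0.82 m, so the parallel axis theorem gives I = 0.57112 + (4.53)(0.82)² = 3.6171 kg m².
Rectangular plate: I_cm = (1/12)Mb² = (1/12)(5.24)(0.401)² = 0.070216 kg m²; axis through the centre, so I = 0.070216 kg m².
Solid sphere: I_cm = (2/5)MR² = (2/5)(4.26)(0.16)² = 0.043622 kg m²; centre at d = 0.726 m, so the parallel axis theorem gives I = 0.043622 + (4.26)(0.726)² = 2.289 kg m².
Total I = 3.6171 + 0.070216 + 2.289 = 5.9763 kg m².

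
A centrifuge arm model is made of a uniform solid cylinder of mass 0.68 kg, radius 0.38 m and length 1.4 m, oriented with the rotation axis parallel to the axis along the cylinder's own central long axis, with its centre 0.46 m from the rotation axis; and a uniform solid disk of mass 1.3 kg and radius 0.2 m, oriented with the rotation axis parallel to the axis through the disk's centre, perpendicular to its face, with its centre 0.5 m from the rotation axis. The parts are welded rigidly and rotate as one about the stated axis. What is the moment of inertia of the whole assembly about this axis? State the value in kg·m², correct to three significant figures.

Solid cylinder: I_cm = (1/2)MR² = (1/2)(0.68)(0.38)² = 0.049096 kg·m²; centre at d = 0.46 m, so I = I_cm + Md² gives I = 0.049096 + (0.68)(0.46)² = 0.19298 kg·m².
Solid disk: I_cm = (1/2)MR² = (1/2)(1.3)(0.2)² = 0.026 kg·m²; centre at d = 0.5 m, so I = I_cm + Md² gives I = 0.026 + (1.3)(0.5)² = 0.351 kg·m².
Total I = 0.19298 + 0.351 = 0.54398 kg·m².

0.544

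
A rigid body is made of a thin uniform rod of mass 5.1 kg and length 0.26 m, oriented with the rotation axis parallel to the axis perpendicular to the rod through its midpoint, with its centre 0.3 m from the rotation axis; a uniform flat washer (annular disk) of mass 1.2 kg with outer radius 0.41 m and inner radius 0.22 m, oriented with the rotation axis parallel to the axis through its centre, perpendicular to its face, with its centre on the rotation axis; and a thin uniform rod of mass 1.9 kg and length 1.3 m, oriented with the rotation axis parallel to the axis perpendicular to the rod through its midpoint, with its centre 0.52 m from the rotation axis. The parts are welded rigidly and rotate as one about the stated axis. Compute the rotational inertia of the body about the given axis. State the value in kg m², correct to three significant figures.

Thin rod: I_cm = (1/12)ML² = (1/12)(5.1)(0.26)² = 0.02873 kg m²; centre at d = 0.3 m, so the parallel axis theorem gives I = 0.02873 + (5.1)(0.3)² = 0.48773 kg m².
Annular disk: I_cm = (1/2)M(R²+r²) = (1/2)(1.2)[(0.41)² + (0.22)²] = 0.1299 kg m²; axis through the centre, so I = 0.1299 kg m².
Thin rod: I_cm = (1/12)ML² = (1/12)(1.9)(1.3)² = 0.26758 kg m²; centre at d = 0.52 m, so the parallel axis theorem gives I = 0.26758 + (1.9)(0.52)² = 0.78134 kg m².
Total I = 0.48773 + 0.1299 + 0.78134 = 1.399 kg m².

1.40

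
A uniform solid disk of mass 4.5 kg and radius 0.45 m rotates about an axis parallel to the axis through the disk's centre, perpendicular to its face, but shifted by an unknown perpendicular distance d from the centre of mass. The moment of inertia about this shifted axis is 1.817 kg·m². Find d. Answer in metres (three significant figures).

0.550

About the centre-of-mass axis, I_cm = (1/2)MR² = (1/2)(4.5)(0.45)² = 0.45563 kg·m².
Parallel axis theorem: I = I_cm + Md², so Md² = 1.817 − 0.45563 = 1.3614 kg·m².
d = √(1.3614 / 4.5) = 0.55003 m.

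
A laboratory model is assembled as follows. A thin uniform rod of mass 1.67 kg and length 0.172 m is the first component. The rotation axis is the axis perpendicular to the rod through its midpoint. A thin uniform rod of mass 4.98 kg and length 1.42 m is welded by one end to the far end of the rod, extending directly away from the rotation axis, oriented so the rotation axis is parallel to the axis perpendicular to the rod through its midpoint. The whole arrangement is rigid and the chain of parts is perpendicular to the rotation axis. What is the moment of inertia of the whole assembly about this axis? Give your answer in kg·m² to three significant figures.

4.00

Thin rod: I_cm = (1/12)ML² = (1/12)(1.67)(0.172)² = 0.0041171 kg·m²; axis through the centre, so I = 0.0041171 kg·m².
Thin rod: I_cm = (1/12)ML² = (1/12)(4.98)(1.42)² = 0.83681 kg·m²; centre at d = 0.086 + 0.71 = 0.796 m, so the parallel axis theorem gives I = 0.83681 + (4.98)(0.796)² = 3.9922 kg·m².
Total I = 0.0041171 + 3.9922 = 3.9963 kg·m².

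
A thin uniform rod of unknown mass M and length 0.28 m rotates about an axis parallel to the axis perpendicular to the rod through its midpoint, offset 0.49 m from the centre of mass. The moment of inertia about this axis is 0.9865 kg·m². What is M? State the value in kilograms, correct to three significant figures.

4.00

I = I_cm + Md² = (1/12)ML² + Md² = M·[0.0833333·(0.28)² + (0.49)²] = M·0.24663.
So M = 0.9865 / 0.24663 = 3.9999 kg.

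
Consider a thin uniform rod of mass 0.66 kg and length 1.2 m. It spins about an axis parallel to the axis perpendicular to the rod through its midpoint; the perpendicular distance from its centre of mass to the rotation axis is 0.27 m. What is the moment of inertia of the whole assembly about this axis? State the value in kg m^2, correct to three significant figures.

0.127

I_cm = (1/12)ML² = (1/12)(0.66)(1.2)² = 0.0792 kg m^2; centre at d = 0.27 m, so I = I_cm + Md² gives I = 0.0792 + (0.66)(0.27)² = 0.12731 kg m^2.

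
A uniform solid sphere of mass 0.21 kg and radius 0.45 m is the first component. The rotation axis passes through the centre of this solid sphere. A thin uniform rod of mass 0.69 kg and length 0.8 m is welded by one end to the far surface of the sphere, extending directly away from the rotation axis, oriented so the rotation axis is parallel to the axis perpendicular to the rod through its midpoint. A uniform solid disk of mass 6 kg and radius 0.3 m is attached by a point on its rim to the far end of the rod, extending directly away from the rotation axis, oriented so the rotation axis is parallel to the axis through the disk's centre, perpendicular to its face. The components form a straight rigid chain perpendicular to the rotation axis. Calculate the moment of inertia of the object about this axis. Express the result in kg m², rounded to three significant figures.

15.2

Solid sphere: I_cm = (2/5)MR² = (2/5)(0.21)(0.45)² = 0.01701 kg m²; axis through the centre, so I = 0.01701 kg m².
Thin rod: I_cm = (1/12)ML² = (1/12)(0.69)(0.8)² = 0.0368 kg m²; centre at d = 0.45 + 0.4 = 0.85 m, so the parallel axis theorem gives I = 0.0368 + (0.69)(0.85)² = 0.53533 kg m².
Solid disk: I_cm = (1/2)MR² = (1/2)(6)(0.3)² = 0.27 kg m²; centre at d = 0.45 + 0.4 + 0.4 + 0.3 = 1.55 m, so the parallel axis theorem gives I = 0.27 + (6)(1.55)² = 14.685 kg m².
Total I = 0.01701 + 0.53533 + 14.685 = 15.237 kg m².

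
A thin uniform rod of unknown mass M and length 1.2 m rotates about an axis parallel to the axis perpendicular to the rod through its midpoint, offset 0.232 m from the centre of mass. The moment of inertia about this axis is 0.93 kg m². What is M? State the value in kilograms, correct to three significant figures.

I = I_cm + Md² = (1/12)ML² + Md² = M·[0.0833333·(1.2)² + (0.232)²] = M·0.17382.
So M = 0.93 / 0.17382 = 5.3502 kg.

5.35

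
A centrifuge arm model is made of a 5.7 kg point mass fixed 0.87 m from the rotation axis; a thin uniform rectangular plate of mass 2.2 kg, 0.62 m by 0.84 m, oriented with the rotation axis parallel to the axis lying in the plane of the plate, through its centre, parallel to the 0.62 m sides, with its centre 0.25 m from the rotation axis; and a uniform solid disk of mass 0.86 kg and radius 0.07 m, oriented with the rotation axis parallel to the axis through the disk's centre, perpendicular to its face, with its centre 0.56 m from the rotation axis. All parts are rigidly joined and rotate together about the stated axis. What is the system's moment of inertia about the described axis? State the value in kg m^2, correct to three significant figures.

Point mass: I_cm = 0; centre at d = 0.87 m, so the parallel axis theorem gives I = 0 + (5.7)(0.87)² = 4.3143 kg m^2.
Rectangular plate: I_cm = (1/12)Mb² = (1/12)(2.2)(0.84)² = 0.12936 kg m^2; centre at d = 0.25 m, so the parallel axis theorem gives I = 0.12936 + (2.2)(0.25)² = 0.26686 kg m^2.
Solid disk: I_cm = (1/2)MR² = (1/2)(0.86)(0.07)² = 0.002107 kg m^2; centre at d = 0.56 m, so the parallel axis theorem gives I = 0.002107 + (0.86)(0.56)² = 0.2718 kg m^2.
Total I = 4.3143 + 0.26686 + 0.2718 = 4.853 kg m^2.

4.85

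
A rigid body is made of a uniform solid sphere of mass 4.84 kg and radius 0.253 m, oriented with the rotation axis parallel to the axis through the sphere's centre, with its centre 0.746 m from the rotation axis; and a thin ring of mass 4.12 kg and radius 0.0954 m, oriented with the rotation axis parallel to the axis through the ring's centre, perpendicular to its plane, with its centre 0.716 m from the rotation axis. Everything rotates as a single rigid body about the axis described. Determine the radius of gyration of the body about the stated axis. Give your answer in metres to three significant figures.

0.745

Solid sphere: I_cm = (2/5)MR² = (2/5)(4.84)(0.253)² = 0.12392 kg m^2; centre at d = 0.746 m, so I = I_cm + Md² gives I = 0.12392 + (4.84)(0.746)² = 2.8175 kg m^2.
Thin ring: I_cm = MR² = (4.12)(0.0954)² = 0.037497 kg m^2; centre at d = 0.716 m, so I = I_cm + Md² gives I = 0.037497 + (4.12)(0.716)² = 2.1496 kg m^2.
Total I = 4.9671 kg m^2; total mass M = 8.96 kg.
k = √(I/M) = √(4.9671/8.96) = 0.74456 m.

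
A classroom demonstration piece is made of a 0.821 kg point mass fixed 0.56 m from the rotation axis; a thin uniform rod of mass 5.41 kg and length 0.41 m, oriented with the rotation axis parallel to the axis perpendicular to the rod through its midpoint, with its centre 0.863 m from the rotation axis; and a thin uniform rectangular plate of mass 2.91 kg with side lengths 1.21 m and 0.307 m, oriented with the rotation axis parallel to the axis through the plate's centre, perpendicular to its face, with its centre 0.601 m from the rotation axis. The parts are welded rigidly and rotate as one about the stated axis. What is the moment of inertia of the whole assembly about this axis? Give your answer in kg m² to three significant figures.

5.79

Point mass: I_cm = 0; centre at d = 0.56 m, so I = I_cm + Md² gives I = 0 + (0.821)(0.56)² = 0.25747 kg m².
Thin rod: I_cm = (1/12)ML² = (1/12)(5.41)(0.41)² = 0.075785 kg m²; centre at d = 0.863 m, so I = I_cm + Md² gives I = 0.075785 + (5.41)(0.863)² = 4.105 kg m².
Rectangular plate: I_cm = (1/12)M(a²+b²) = (1/12)(2.91)[(1.21)² + (0.307)²] = 0.3779 kg m²; centre at d = 0.601 m, so I = I_cm + Md² gives I = 0.3779 + (2.91)(0.601)² = 1.429 kg m².
Total I = 0.25747 + 4.105 + 1.429 = 5.7914 kg m².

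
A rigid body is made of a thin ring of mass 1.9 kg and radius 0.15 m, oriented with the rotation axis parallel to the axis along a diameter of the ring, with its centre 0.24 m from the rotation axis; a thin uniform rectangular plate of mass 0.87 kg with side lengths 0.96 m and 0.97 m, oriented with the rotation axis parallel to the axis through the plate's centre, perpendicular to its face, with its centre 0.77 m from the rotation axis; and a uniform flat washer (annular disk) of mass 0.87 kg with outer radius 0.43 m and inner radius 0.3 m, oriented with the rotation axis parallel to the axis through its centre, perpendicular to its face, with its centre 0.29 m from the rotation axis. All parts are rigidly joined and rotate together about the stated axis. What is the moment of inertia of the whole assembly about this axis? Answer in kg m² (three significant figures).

0.974

Thin ring: I_cm = (1/2)MR² = (1/2)(1.9)(0.15)² = 0.021375 kg m²; centre at d = 0.24 m, so the parallel axis theorem gives I = 0.021375 + (1.9)(0.24)² = 0.13081 kg m².
Rectangular plate: I_cm = (1/12)M(a²+b²) = (1/12)(0.87)[(0.96)² + (0.97)²] = 0.13503 kg m²; centre at d = 0.77 m, so the parallel axis theorem gives I = 0.13503 + (0.87)(0.77)² = 0.65085 kg m².
Annular disk: I_cm = (1/2)M(R²+r²) = (1/2)(0.87)[(0.43)² + (0.3)²] = 0.11958 kg m²; centre at d = 0.29 m, so the parallel axis theorem gives I = 0.11958 + (0.87)(0.29)² = 0.19275 kg m².
Total I = 0.13081 + 0.65085 + 0.19275 = 0.97442 kg m².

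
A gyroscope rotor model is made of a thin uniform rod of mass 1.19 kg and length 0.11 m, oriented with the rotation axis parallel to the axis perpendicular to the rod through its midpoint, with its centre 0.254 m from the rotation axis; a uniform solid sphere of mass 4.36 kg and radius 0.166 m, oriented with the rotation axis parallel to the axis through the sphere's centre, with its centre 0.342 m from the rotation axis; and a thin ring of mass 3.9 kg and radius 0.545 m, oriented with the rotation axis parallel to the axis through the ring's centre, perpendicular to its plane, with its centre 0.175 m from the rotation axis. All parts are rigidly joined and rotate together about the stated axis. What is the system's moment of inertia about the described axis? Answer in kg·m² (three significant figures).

1.91

Thin rod: I_cm = (1/12)ML² = (1/12)(1.19)(0.11)² = 0.0011999 kg·m²; centre at d = 0.254 m, so the parallel axis theorem gives I = 0.0011999 + (1.19)(0.254)² = 0.077974 kg·m².
Solid sphere: I_cm = (2/5)MR² = (2/5)(4.36)(0.166)² = 0.048058 kg·m²; centre at d = 0.342 m, so the parallel axis theorem gives I = 0.048058 + (4.36)(0.342)² = 0.55802 kg·m².
Thin ring: I_cm = MR² = (3.9)(0.545)² = 1.1584 kg·m²; centre at d = 0.175 m, so the parallel axis theorem gives I = 1.1584 + (3.9)(0.175)² = 1.2778 kg·m².
Total I = 0.077974 + 0.55802 + 1.2778 = 1.9138 kg·m².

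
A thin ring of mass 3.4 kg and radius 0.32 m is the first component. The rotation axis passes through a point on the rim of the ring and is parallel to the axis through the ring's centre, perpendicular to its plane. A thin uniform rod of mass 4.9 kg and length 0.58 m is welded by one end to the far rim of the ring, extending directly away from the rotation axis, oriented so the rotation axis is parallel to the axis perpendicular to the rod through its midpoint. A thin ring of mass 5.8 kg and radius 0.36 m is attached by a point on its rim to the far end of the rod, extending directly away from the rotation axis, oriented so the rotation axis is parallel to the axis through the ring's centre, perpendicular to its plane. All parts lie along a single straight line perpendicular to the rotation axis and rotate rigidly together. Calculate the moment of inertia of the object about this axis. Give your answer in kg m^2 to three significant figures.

Thin ring: I_cm = MR² = (3.4)(0.32)² = 0.34816 kg m^2; centre at d = 0.32 m, so I = I_cm + Md² gives I = 0.34816 + (3.4)(0.32)² = 0.69632 kg m^2.
Thin rod: I_cm = (1/12)ML² = (1/12)(4.9)(0.58)² = 0.13736 kg m^2; centre at d = 0.32 + 0.32 + 0.29 = 0.93 m, so I = I_cm + Md² gives I = 0.13736 + (4.9)(0.93)² = 4.3754 kg m^2.
Thin ring: I_cm = MR² = (5.8)(0.36)² = 0.75168 kg m^2; centre at d = 0.32 + 0.32 + 0.29 + 0.29 + 0.36 = 1.58 m, so I = I_cm + Md² gives I = 0.75168 + (5.8)(1.58)² = 15.231 kg m^2.
Total I = 0.69632 + 4.3754 + 15.231 = 20.302 kg m^2.

20.3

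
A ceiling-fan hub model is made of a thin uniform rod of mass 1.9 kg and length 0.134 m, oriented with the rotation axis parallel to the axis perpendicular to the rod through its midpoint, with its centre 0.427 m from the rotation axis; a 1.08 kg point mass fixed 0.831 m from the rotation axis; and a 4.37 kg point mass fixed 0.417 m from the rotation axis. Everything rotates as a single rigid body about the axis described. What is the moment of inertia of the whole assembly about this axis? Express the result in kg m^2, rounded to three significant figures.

Thin rod: I_cm = (1/12)ML² = (1/12)(1.9)(0.134)² = 0.002843 kg m^2; centre at d = 0.427 m, so I = I_cm + Md² gives I = 0.002843 + (1.9)(0.427)² = 0.34927 kg m^2.
Point mass: I_cm = 0; centre at d = 0.831 m, so I = I_cm + Md² gives I = 0 + (1.08)(0.831)² = 0.74581 kg m^2.
Point mass: I_cm = 0; centre at d = 0.417 m, so I = I_cm + Md² gives I = 0 + (4.37)(0.417)² = 0.75989 kg m^2.
Total I = 0.34927 + 0.74581 + 0.75989 = 1.855 kg m^2.

1.85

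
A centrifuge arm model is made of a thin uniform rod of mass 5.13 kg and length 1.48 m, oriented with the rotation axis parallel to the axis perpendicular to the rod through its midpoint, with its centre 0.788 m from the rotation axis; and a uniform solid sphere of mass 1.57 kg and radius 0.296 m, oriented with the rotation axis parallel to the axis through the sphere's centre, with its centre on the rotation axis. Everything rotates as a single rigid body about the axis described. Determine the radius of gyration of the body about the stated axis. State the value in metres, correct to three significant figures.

0.790

Thin rod: I_cm = (1/12)ML² = (1/12)(5.13)(1.48)² = 0.9364 kg·m²; centre at d = 0.788 m, so the parallel axis theorem gives I = 0.9364 + (5.13)(0.788)² = 4.1218 kg·m².
Solid sphere: I_cm = (2/5)MR² = (2/5)(1.57)(0.296)² = 0.055023 kg·m²; axis through the centre, so I = 0.055023 kg·m².
Total I = 4.1769 kg·m²; total mass M = 6.7 kg.
k = √(I/M) = √(4.1769/6.7) = 0.78956 m.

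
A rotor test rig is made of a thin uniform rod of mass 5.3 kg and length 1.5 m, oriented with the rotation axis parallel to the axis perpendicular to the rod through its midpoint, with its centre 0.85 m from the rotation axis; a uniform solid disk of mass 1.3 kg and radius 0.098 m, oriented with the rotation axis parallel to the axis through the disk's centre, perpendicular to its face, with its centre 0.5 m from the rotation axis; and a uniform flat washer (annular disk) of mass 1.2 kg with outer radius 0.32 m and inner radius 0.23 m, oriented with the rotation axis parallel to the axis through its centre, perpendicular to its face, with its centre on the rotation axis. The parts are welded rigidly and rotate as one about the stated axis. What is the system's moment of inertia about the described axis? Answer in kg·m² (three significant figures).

5.25

Thin rod: I_cm = (1/12)ML² = (1/12)(5.3)(1.5)² = 0.99375 kg·m²; centre at d = 0.85 m, so I = I_cm + Md² gives I = 0.99375 + (5.3)(0.85)² = 4.823 kg·m².
Solid disk: I_cm = (1/2)MR² = (1/2)(1.3)(0.098)² = 0.0062426 kg·m²; centre at d = 0.5 m, so I = I_cm + Md² gives I = 0.0062426 + (1.3)(0.5)² = 0.33124 kg·m².
Annular disk: I_cm = (1/2)M(R²+r²) = (1/2)(1.2)[(0.32)² + (0.23)²] = 0.09318 kg·m²; axis through the centre, so I = 0.09318 kg·m².
Total I = 4.823 + 0.33124 + 0.09318 = 5.2474 kg·m².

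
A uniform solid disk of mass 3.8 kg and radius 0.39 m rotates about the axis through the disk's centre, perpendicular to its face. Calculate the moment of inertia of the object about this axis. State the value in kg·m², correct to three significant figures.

0.289

I_cm = (1/2)MR² = (1/2)(3.8)(0.39)² = 0.28899 kg·m²; axis through the centre, so I = 0.28899 kg·m².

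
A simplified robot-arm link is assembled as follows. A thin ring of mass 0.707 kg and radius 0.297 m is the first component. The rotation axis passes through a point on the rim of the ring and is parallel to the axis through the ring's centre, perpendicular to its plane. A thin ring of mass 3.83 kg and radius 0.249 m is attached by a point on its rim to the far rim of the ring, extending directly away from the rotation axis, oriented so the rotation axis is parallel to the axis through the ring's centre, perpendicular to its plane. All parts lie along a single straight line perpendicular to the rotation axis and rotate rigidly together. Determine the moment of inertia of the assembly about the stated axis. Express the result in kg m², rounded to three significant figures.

3.08

Thin ring: I_cm = MR² = (0.707)(0.297)² = 0.062364 kg m²; centre at d = 0.297 m, so the parallel axis theorem gives I = 0.062364 + (0.707)(0.297)² = 0.12473 kg m².
Thin ring: I_cm = MR² = (3.83)(0.249)² = 0.23746 kg m²; centre at d = 0.297 + 0.297 + 0.249 = 0.843 m, so the parallel axis theorem gives I = 0.23746 + (3.83)(0.843)² = 2.9592 kg m².
Total I = 0.12473 + 2.9592 = 3.084 kg m².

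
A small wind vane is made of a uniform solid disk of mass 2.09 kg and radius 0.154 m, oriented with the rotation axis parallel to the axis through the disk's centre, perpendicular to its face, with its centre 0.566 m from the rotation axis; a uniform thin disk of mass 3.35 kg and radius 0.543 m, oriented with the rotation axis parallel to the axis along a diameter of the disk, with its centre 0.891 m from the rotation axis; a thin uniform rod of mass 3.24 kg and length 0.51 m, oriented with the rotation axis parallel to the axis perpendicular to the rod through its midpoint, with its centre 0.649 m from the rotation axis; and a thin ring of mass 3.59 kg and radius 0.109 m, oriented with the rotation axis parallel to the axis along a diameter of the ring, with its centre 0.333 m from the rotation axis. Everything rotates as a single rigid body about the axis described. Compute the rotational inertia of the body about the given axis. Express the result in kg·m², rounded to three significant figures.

Solid disk: I_cm = (1/2)MR² = (1/2)(2.09)(0.154)² = 0.024783 kg·m²; centre at d = 0.566 m, so the parallel axis theorem gives I = 0.024783 + (2.09)(0.566)² = 0.69433 kg·m².
Thin disk: I_cm = (1/4)MR² = (1/4)(3.35)(0.543)² = 0.24694 kg·m²; centre at d = 0.891 m, so the parallel axis theorem gives I = 0.24694 + (3.35)(0.891)² = 2.9064 kg·m².
Thin rod: I_cm = (1/12)ML² = (1/12)(3.24)(0.51)² = 0.070227 kg·m²; centre at d = 0.649 m, so the parallel axis theorem gives I = 0.070227 + (3.24)(0.649)² = 1.4349 kg·m².
Thin ring: I_cm = (1/2)MR² = (1/2)(3.59)(0.109)² = 0.021326 kg·m²; centre at d = 0.333 m, so the parallel axis theorem gives I = 0.021326 + (3.59)(0.333)² = 0.41942 kg·m².
Total I = 0.69433 + 2.9064 + 1.4349 + 0.41942 = 5.4551 kg·m².

5.46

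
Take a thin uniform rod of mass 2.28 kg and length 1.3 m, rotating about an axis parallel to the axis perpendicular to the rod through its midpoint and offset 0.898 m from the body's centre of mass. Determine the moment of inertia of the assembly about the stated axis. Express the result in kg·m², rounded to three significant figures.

I_cm = (1/12)ML² = (1/12)(2.28)(1.3)² = 0.3211 kg·m²; centre at d = 0.898 m, so the parallel axis theorem gives I = 0.3211 + (2.28)(0.898)² = 2.1597 kg·m².

2.16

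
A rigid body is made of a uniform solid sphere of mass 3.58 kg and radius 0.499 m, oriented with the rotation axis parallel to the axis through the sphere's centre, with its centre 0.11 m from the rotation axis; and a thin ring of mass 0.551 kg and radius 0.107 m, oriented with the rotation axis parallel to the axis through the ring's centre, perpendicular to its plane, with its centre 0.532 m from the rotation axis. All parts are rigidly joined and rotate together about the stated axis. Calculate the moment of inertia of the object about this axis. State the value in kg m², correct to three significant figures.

0.562

Solid sphere: I_cm = (2/5)MR² = (2/5)(3.58)(0.499)² = 0.35657 kg m²; centre at d = 0.11 m, so I = I_cm + Md² gives I = 0.35657 + (3.58)(0.11)² = 0.39989 kg m².
Thin ring: I_cm = MR² = (0.551)(0.107)² = 0.0063084 kg m²; centre at d = 0.532 m, so I = I_cm + Md² gives I = 0.0063084 + (0.551)(0.532)² = 0.16225 kg m².
Total I = 0.39989 + 0.16225 = 0.56214 kg m².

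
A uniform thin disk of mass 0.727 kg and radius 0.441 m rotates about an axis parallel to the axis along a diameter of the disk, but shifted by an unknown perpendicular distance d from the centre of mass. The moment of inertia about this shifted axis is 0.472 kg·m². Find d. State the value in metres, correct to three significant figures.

About the centre-of-mass axis, I_cm = (1/4)MR² = (1/4)(0.727)(0.441)² = 0.035347 kg·m².
Parallel axis theorem: I = I_cm + Md², so Md² = 0.472 − 0.035347 = 0.43665 kg·m².
d = √(0.43665 / 0.727) = 0.775 m.

0.775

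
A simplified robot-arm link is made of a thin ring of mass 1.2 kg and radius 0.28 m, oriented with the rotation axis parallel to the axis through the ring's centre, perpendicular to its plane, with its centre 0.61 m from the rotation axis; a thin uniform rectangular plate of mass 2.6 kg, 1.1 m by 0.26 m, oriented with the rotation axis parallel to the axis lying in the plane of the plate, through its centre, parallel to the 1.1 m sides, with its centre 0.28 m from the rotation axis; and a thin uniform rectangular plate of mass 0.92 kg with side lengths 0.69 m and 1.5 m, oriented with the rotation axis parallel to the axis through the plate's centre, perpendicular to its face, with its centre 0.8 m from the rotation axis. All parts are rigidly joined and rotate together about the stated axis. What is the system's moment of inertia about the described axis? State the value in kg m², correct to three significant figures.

1.56

Thin ring: I_cm = MR² = (1.2)(0.28)² = 0.09408 kg m²; centre at d = 0.61 m, so the parallel axis theorem gives I = 0.09408 + (1.2)(0.61)² = 0.5406 kg m².
Rectangular plate: I_cm = (1/12)Mb² = (1/12)(2.6)(0.26)² = 0.014647 kg m²; centre at d = 0.28 m, so the parallel axis theorem gives I = 0.014647 + (2.6)(0.28)² = 0.21849 kg m².
Rectangular plate: I_cm = (1/12)M(a²+b²) = (1/12)(0.92)[(0.69)² + (1.5)²] = 0.209 kg m²; centre at d = 0.8 m, so the parallel axis theorem gives I = 0.209 + (0.92)(0.8)² = 0.7978 kg m².
Total I = 0.5406 + 0.21849 + 0.7978 = 1.5569 kg m².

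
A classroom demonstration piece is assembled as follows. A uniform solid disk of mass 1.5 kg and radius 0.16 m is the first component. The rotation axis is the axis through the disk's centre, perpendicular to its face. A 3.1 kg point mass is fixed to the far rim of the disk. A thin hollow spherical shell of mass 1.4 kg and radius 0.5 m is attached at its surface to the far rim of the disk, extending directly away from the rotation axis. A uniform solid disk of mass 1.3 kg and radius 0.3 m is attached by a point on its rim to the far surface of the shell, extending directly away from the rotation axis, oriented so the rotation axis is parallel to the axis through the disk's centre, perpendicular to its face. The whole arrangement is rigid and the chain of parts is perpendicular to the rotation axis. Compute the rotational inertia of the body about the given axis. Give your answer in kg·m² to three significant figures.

Solid disk: I_cm = (1/2)MR² = (1/2)(1.5)(0.16)² = 0.0192 kg·m²; axis through the centre, so I = 0.0192 kg·m².
Point mass: I_cm = 0; centre at d = 0.16 m, so I = I_cm + Md² gives I = 0 + (3.1)(0.16)² = 0.07936 kg·m².
Spherical shell: I_cm = (2/3)MR² = (2/3)(1.4)(0.5)² = 0.23333 kg·m²; centre at d = 0.16 + 0.5 = 0.66 m, so I = I_cm + Md² gives I = 0.23333 + (1.4)(0.66)² = 0.84317 kg·m².
Solid disk: I_cm = (1/2)MR² = (1/2)(1.3)(0.3)² = 0.0585 kg·m²; centre at d = 0.16 + 0.5 + 0.5 + 0.3 = 1.46 m, so I = I_cm + Md² gives I = 0.0585 + (1.3)(1.46)² = 2.8296 kg·m².
Total I = 0.0192 + 0.07936 + 0.84317 + 2.8296 = 3.7713 kg·m².

3.77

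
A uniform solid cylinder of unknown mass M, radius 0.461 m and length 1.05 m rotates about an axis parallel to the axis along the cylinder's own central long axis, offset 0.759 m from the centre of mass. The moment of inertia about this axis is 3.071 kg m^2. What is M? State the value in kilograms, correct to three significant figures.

I = I_cm + Md² = (1/2)MR² + Md² = M·[0.5·(0.461)² + (0.759)²] = M·0.68234.
So M = 3.071 / 0.68234 = 4.5007 kg.

4.50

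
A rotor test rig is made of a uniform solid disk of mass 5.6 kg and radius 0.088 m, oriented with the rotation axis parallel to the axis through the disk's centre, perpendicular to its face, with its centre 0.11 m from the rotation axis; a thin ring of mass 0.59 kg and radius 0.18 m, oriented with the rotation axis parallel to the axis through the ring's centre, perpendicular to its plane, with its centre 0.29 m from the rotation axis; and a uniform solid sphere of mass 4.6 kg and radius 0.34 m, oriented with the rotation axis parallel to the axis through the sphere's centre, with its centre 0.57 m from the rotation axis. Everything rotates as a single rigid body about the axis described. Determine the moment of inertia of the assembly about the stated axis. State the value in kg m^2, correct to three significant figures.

Solid disk: I_cm = (1/2)MR² = (1/2)(5.6)(0.088)² = 0.021683 kg m^2; centre at d = 0.11 m, so the parallel axis theorem gives I = 0.021683 + (5.6)(0.11)² = 0.089443 kg m^2.
Thin ring: I_cm = MR² = (0.59)(0.18)² = 0.019116 kg m^2; centre at d = 0.29 m, so the parallel axis theorem gives I = 0.019116 + (0.59)(0.29)² = 0.068735 kg m^2.
Solid sphere: I_cm = (2/5)MR² = (2/5)(4.6)(0.34)² = 0.2127 kg m^2; centre at d = 0.57 m, so the parallel axis theorem gives I = 0.2127 + (4.6)(0.57)² = 1.7072 kg m^2.
Total I = 0.089443 + 0.068735 + 1.7072 = 1.8654 kg m^2.

1.87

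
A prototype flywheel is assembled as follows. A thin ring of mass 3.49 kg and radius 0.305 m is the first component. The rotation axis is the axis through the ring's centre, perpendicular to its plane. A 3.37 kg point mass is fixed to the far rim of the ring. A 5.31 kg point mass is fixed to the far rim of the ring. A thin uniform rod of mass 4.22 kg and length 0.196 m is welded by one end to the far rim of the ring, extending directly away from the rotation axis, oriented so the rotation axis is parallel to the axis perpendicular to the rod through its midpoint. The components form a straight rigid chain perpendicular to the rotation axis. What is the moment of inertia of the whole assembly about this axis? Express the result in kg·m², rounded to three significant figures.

1.83

Thin ring: I_cm = MR² = (3.49)(0.305)² = 0.32466 kg·m²; axis through the centre, so I = 0.32466 kg·m².
Point mass: I_cm = 0; centre at d = 0.305 m, so I = I_cm + Md² gives I = 0 + (3.37)(0.305)² = 0.31349 kg·m².
Point mass: I_cm = 0; centre at d = 0.305 m, so I = I_cm + Md² gives I = 0 + (5.31)(0.305)² = 0.49396 kg·m².
Thin rod: I_cm = (1/12)ML² = (1/12)(4.22)(0.196)² = 0.01351 kg·m²; centre at d = 0.305 + 0.098 = 0.403 m, so I = I_cm + Md² gives I = 0.01351 + (4.22)(0.403)² = 0.69888 kg·m².
Total I = 0.32466 + 0.31349 + 0.49396 + 0.69888 = 1.831 kg·m².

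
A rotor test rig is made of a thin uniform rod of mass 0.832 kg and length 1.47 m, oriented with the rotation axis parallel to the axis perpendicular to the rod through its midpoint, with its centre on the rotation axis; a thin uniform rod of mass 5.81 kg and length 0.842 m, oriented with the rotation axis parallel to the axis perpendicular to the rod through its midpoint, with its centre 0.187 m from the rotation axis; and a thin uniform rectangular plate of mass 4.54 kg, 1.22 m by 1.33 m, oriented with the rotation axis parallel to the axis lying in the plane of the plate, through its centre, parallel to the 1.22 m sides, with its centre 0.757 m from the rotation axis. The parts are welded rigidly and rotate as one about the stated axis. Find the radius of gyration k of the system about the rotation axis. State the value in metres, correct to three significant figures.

Thin rod: I_cm = (1/12)ML² = (1/12)(0.832)(1.47)² = 0.14982 kg·m²; axis through the centre, so I = 0.14982 kg·m².
Thin rod: I_cm = (1/12)ML² = (1/12)(5.81)(0.842)² = 0.34326 kg·m²; centre at d = 0.187 m, so I = I_cm + Md² gives I = 0.34326 + (5.81)(0.187)² = 0.54643 kg·m².
Rectangular plate: I_cm = (1/12)Mb² = (1/12)(4.54)(1.33)² = 0.66923 kg·m²; centre at d = 0.757 m, so I = I_cm + Md² gives I = 0.66923 + (4.54)(0.757)² = 3.2709 kg·m².
Total I = 3.9671 kg·m²; total mass M = 11.182 kg.
k = √(I/M) = √(3.9671/11.182) = 0.59563 m.

0.596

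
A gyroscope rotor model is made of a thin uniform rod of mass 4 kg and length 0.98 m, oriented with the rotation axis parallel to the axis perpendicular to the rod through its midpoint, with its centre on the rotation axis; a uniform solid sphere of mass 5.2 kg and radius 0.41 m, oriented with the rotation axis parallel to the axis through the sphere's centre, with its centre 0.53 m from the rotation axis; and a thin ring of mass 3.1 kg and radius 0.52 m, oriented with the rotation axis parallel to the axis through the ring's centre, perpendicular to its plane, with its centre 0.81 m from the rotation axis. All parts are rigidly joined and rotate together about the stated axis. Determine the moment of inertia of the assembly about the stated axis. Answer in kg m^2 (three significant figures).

5.00

Thin rod: I_cm = (1/12)ML² = (1/12)(4)(0.98)² = 0.32013 kg m^2; axis through the centre, so I = 0.32013 kg m^2.
Solid sphere: I_cm = (2/5)MR² = (2/5)(5.2)(0.41)² = 0.34965 kg m^2; centre at d = 0.53 m, so I = I_cm + Md² gives I = 0.34965 + (5.2)(0.53)² = 1.8103 kg m^2.
Thin ring: I_cm = MR² = (3.1)(0.52)² = 0.83824 kg m^2; centre at d = 0.81 m, so I = I_cm + Md² gives I = 0.83824 + (3.1)(0.81)² = 2.8722 kg m^2.
Total I = 0.32013 + 1.8103 + 2.8722 = 5.0026 kg m^2.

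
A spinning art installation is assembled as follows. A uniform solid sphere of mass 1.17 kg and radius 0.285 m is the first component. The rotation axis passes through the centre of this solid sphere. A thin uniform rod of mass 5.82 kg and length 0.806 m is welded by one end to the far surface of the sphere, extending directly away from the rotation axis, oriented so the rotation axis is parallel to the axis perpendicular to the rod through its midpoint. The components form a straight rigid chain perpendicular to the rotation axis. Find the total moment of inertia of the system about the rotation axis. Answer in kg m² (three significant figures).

Solid sphere: I_cm = (2/5)MR² = (2/5)(1.17)(0.285)² = 0.038013 kg m²; axis through the centre, so I = 0.038013 kg m².
Thin rod: I_cm = (1/12)ML² = (1/12)(5.82)(0.806)² = 0.31507 kg m²; centre at d = 0.285 + 0.403 = 0.688 m, so I = I_cm + Md² gives I = 0.31507 + (5.82)(0.688)² = 3.0699 kg m².
Total I = 0.038013 + 3.0699 = 3.1079 kg m².

3.11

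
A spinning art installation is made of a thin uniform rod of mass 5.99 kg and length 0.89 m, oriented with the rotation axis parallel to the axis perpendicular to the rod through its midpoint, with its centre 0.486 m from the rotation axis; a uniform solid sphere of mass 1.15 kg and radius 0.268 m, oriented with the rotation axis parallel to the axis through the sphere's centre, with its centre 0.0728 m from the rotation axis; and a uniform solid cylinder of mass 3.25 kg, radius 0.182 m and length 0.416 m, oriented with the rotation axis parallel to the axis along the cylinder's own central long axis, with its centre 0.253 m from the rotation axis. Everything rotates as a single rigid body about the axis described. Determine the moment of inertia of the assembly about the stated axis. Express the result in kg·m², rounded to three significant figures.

Thin rod: I_cm = (1/12)ML² = (1/12)(5.99)(0.89)² = 0.39539 kg·m²; centre at d = 0.486 m, so the parallel axis theorem gives I = 0.39539 + (5.99)(0.486)² = 1.8102 kg·m².
Solid sphere: I_cm = (2/5)MR² = (2/5)(1.15)(0.268)² = 0.033039 kg·m²; centre at d = 0.0728 m, so the parallel axis theorem gives I = 0.033039 + (1.15)(0.0728)² = 0.039134 kg·m².
Solid cylinder: I_cm = (1/2)MR² = (1/2)(3.25)(0.182)² = 0.053826 kg·m²; centre at d = 0.253 m, so the parallel axis theorem gives I = 0.053826 + (3.25)(0.253)² = 0.26186 kg·m².
Total I = 1.8102 + 0.039134 + 0.26186 = 2.1112 kg·m².

2.11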